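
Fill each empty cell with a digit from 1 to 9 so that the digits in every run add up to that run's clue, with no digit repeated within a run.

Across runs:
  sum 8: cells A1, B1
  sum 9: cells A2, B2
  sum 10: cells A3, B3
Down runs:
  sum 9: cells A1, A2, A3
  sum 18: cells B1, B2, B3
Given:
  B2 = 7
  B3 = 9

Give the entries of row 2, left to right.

2 7

B1 = 18 − 16 = 2 completes the 18 down.
A2 = 9 − 7 = 2 completes the 9 across.
A3 = 10 − 9 = 1 completes the 10 across.
A1 = 8 − 2 = 6 completes the 8 across.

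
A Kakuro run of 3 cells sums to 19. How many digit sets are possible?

3 distinct digits from 1–9 sum between 6 and 24.
Enumerating: {2,8,9}, {3,7,9}, {4,6,9}, {4,7,8}, {5,6,8}.

5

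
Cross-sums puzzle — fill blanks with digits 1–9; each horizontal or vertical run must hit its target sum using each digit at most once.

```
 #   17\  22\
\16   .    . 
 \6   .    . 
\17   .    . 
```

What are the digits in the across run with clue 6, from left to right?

1, 5

16 in 2 cells must be {7,9}; 17 in 2 cells must be {8,9}.
The 6 across and the 22 down share only 5, so R2C2 = 5.
Given what's placed, R1C2 must be 9 to fit the 16 across and 22 down.
R2C1 = 6 − 5 = 1 completes the 6 across.
R3C1 = 9: the only remaining digit allowed by both the 17 across and the 17 down.
R3C2 = 17 − 9 = 8 completes the 17 across.
R1C1 = 16 − 9 = 7 completes the 16 across.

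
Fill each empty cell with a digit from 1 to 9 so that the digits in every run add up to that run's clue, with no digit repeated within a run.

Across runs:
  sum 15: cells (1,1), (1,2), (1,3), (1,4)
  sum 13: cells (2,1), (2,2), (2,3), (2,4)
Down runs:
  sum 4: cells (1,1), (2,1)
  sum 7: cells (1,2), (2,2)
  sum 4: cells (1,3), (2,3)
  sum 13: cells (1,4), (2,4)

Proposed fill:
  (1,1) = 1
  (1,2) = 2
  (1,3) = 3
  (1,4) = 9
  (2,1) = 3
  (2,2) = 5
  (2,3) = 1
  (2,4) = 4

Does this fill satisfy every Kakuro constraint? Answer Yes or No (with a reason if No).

Across: 1+2+3+9=15; 3+5+1+4=13. Down: 1+3=4; 2+5=7; 3+1=4; 9+4=13. No digit repeats within any run.

Yes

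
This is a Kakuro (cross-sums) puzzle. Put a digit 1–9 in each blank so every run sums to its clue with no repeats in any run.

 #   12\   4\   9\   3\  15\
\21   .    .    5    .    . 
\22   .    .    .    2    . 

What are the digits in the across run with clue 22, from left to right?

4 in 2 cells must be {1,3}; 3 in 2 cells must be {1,2}.
R1C4 = 3 − 2 = 1 completes the 3 down.
R2C3 = 9 − 5 = 4 completes the 9 down.
R1C2 = 3: the only remaining digit allowed by both the 21 across and the 4 down.
Given what's placed, R1C5 must be 8 to fit the 21 across and 15 down.
R2C2 = 4 − 3 = 1 completes the 4 down.
R2C5 = 15 − 8 = 7 completes the 15 down.
R1C1 = 21 − 17 = 4 completes the 21 across.
R2C1 = 22 − 14 = 8 completes the 22 across.

8 1 4 2 7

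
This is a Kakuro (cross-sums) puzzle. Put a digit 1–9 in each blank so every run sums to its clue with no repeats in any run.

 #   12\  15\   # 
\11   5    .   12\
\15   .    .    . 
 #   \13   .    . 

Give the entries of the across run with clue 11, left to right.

R1C2 = 11 − 5 = 6 completes the 11 across.
R2C1 = 12 − 5 = 7 completes the 12 down.
No cell is forced outright now. R2C2 can only be 2 or 5 (the digits allowed by both its 15 across and its 15 down). If R2C2 = 2: then R2C3 would have to be in {6} for the 15 across but in {3,4,5,7,8,9} for the 12 down — contradiction. So R2C2 = 5.
R2C3 = 15 − 12 = 3 completes the 15 across.
R3C2 = 15 − 11 = 4 completes the 15 down.
R3C3 = 13 − 4 = 9 completes the 13 across.

5 6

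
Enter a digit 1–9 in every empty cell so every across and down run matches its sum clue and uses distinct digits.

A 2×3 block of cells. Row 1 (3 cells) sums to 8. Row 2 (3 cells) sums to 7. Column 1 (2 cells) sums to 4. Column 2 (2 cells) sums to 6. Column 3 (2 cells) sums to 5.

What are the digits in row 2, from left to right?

1 2 4

7 in 3 cells must be {1,2,4}; 4 in 2 cells must be {1,3}.
The 7 across and the 4 down share only 1, so (2,1) = 1.
(1,1) = 4 − 1 = 3 completes the 4 down.
Nothing is forced directly, so branch on (2,2), whose candidates are 2 or 4. If (2,2) = 4: then (1,2) would have to be in {1,4} for the 8 across but in {2} for the 6 down — contradiction. So (2,2) = 2.
(1,2) = 6 − 2 = 4 completes the 6 down.
(1,3) = 8 − 7 = 1 completes the 8 across.
(2,3) = 7 − 3 = 4 completes the 7 across.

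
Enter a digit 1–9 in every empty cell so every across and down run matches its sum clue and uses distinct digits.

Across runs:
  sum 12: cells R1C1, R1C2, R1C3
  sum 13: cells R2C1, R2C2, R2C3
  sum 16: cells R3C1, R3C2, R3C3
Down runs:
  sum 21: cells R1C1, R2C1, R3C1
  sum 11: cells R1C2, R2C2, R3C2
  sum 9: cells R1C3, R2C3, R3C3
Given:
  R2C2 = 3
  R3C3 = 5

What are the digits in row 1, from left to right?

8 1 3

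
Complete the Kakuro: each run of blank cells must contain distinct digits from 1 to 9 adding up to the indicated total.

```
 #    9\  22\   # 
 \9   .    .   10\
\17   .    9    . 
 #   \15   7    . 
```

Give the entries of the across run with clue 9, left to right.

3 6

R1C2 = 22 − 16 = 6 completes the 22 down.
R3C3 = 15 − 7 = 8 completes the 15 across.
R1C1 = 9 − 6 = 3 completes the 9 across.
R2C1 = 9 − 3 = 6 completes the 9 down.
R2C3 = 17 − 15 = 2 completes the 17 across.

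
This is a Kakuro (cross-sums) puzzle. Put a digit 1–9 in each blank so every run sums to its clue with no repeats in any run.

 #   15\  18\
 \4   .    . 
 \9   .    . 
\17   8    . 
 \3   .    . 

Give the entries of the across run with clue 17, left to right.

8, 9

4 in 2 cells must be {1,3}; 17 in 2 cells must be {8,9}; 3 in 2 cells must be {1,2}.
Given what's placed, R1C1 must be 1 to fit the 4 across and 15 down.
R1C2 = 4 − 1 = 3 completes the 4 across.
R3C2 = 17 − 8 = 9 completes the 17 across.
R4C1 = 2: the only remaining digit allowed by both the 3 across and the 15 down.
R4C2 = 3 − 2 = 1 completes the 3 across.
R2C1 = 15 − 11 = 4 completes the 15 down.
R2C2 = 9 − 4 = 5 completes the 9 across.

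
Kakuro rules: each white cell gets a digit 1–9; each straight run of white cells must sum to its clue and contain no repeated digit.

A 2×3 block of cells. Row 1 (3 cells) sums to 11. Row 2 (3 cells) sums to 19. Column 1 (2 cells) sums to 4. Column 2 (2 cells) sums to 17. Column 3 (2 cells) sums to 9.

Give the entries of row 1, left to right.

1, 8, 2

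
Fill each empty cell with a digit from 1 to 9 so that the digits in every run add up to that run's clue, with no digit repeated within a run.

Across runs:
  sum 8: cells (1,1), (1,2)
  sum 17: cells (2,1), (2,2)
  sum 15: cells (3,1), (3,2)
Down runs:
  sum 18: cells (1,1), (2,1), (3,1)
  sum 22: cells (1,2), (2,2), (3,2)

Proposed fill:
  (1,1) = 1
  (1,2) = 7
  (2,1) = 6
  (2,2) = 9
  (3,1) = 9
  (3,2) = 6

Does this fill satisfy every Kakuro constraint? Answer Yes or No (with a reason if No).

No — the across run (2,1)–(2,2) sums to 15, not 17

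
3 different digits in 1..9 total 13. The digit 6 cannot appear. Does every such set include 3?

Counterexample: {1,4,8} sums to 13 under that restriction without using 3.

No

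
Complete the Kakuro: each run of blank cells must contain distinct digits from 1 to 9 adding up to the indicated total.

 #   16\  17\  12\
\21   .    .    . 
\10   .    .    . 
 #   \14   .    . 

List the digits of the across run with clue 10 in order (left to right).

16 in 2 cells must be {7,9}.
Only 7 fits R2C1 under both its across sum 10 and down sum 16.
R1C1 = 16 − 7 = 9 completes the 16 down.
Nothing is forced directly, so branch on R2C2, whose candidates are 1 or 2. If R2C2 = 1: that forces R1C2 = 7, R1C3 = 5, after which R2C3 would have to be in {2} for the 10 across but in {1,3,4,6} for the 12 down — contradiction. So R2C2 = 2.
R2C3 = 10 − 9 = 1 completes the 10 across.

7 2 1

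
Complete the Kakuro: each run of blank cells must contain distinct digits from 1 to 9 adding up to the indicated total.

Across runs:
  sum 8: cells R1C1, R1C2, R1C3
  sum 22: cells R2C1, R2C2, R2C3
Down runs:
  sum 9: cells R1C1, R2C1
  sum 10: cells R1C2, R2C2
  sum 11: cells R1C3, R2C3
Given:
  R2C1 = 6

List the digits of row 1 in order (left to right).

3 1 4

R1C1 = 9 − 6 = 3 completes the 9 down.
Given what's placed, R1C3 must be 4 to fit the 8 across and 11 down.
R2C3 = 11 − 4 = 7 completes the 11 down.
R1C2 = 8 − 7 = 1 completes the 8 across.
R2C2 = 22 − 13 = 9 completes the 22 across.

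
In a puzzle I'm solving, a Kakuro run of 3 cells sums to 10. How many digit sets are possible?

3 distinct digits from 1–9 sum between 6 and 24.
Enumerating: {1,2,7}, {1,3,6}, {1,4,5}, {2,3,5}.

4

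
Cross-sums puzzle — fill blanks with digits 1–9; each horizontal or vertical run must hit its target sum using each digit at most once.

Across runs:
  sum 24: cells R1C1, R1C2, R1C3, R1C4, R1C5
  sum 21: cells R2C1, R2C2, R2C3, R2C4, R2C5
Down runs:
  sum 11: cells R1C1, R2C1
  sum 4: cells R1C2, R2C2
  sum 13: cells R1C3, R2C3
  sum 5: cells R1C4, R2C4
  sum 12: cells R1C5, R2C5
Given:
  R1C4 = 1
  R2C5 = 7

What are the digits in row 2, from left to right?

4 in 2 cells must be {1,3}.
Given what's placed, R1C2 must be 3 to fit the 24 across and 4 down.
R1C5 = 12 − 7 = 5 completes the 12 down.
R2C2 = 4 − 3 = 1 completes the 4 down.
R2C4 = 5 − 1 = 4 completes the 5 down.
R2C3 = 6: the only remaining digit allowed by both the 21 across and the 13 down.
R1C3 = 13 − 6 = 7 completes the 13 down.
R2C1 = 21 − 18 = 3 completes the 21 across.

3 1 6 4 7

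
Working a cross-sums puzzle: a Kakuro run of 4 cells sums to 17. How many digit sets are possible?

4 distinct digits from 1–9 sum between 10 and 30.

9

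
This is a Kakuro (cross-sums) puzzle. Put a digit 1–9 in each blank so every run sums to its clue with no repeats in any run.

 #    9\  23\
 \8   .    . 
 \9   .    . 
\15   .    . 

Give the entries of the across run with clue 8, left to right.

23 in 3 cells must be {6,8,9}.
The 8 across and the 23 down share only 6, so R1C2 = 6.
Given what's placed, R2C2 must be 8 to fit the 9 across and 23 down.
R3C1 = 6: only digit in both the 15-across and 9-down candidate sets.
R3C2 = 15 − 6 = 9 completes the 15 across.
R1C1 = 8 − 6 = 2 completes the 8 across.
R2C1 = 9 − 8 = 1 completes the 9 across.

2 6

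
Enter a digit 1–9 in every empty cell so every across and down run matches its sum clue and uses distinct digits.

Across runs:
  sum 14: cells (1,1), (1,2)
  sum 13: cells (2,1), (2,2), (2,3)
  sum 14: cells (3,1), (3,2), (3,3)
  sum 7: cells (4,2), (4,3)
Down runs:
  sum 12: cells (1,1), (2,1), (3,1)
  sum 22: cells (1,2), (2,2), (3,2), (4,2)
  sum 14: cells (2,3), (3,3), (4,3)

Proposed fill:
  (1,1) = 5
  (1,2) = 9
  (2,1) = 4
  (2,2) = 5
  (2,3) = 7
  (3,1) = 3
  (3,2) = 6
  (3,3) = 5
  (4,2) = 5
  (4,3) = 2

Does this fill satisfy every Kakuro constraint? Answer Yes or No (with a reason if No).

No — the across run (2,1)–(2,3) sums to 16, not 13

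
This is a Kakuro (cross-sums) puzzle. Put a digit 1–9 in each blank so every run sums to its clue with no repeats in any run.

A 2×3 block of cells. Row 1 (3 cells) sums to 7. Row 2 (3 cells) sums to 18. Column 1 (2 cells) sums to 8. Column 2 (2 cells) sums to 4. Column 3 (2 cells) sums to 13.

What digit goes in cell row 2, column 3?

7 in 3 cells must be {1,2,4}; 4 in 2 cells must be {1,3}.
The 7 across and the 4 down share only 1, so (1,2) = 1.
Given what's placed, (1,3) must be 4 to fit the 7 across and 13 down.
(2,2) = 4 − 1 = 3 completes the 4 down.
(2,3) = 13 − 4 = 9 completes the 13 down.
(1,1) = 7 − 5 = 2 completes the 7 across.
(2,1) = 18 − 12 = 6 completes the 18 across.

9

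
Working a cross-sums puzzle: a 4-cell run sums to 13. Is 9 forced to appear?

Counterexample: {1,2,3,7} sums to 13 without using 9.

No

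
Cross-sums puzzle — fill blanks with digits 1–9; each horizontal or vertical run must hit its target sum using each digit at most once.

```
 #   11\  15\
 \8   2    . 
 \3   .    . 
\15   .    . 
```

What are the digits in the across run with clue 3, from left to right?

3 in 2 cells must be {1,2}.
R1C2 = 8 − 2 = 6 completes the 8 across.
Given what's placed, R2C1 must be 1 to fit the 3 across and 11 down.
R2C2 = 3 − 1 = 2 completes the 3 across.
R3C1 = 11 − 3 = 8 completes the 11 down.
R3C2 = 15 − 8 = 7 completes the 15 across.

1 2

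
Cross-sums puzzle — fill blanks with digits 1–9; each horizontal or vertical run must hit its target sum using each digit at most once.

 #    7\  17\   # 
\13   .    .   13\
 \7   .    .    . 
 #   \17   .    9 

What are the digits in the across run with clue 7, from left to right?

1, 2, 4

7 in 3 cells must be {1,2,4}; 17 in 2 cells must be {8,9}.
R2C3 = 13 − 9 = 4 completes the 13 down.
R3C2 = 17 − 9 = 8 completes the 17 across.
Given what's placed, R2C2 must be 2 to fit the 7 across and 17 down.
R1C2 = 17 − 10 = 7 completes the 17 down.
R2C1 = 7 − 6 = 1 completes the 7 across.
R1C1 = 13 − 7 = 6 completes the 13 across.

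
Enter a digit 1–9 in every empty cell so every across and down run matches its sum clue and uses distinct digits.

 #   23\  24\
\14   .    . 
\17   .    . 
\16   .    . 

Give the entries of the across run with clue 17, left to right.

8, 9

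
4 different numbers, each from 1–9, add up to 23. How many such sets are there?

4 distinct digits from 1–9 sum between 10 and 30.

9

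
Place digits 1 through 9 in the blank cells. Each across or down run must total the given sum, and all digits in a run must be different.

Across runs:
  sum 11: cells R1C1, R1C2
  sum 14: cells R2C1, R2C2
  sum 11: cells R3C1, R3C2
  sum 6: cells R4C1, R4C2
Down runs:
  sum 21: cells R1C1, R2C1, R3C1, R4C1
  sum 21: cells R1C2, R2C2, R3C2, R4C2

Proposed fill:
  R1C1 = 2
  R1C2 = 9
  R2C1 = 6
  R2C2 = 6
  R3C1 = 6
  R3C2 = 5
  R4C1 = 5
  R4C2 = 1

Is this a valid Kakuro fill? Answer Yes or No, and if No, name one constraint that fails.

No — the across run R2C1–R2C2 sums to 12, not 14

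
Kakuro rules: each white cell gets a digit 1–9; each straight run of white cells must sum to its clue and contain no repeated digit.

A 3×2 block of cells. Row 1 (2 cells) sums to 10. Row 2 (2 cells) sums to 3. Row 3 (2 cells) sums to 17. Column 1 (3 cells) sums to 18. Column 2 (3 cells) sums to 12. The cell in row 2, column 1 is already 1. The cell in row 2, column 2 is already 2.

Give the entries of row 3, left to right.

8 9

3 in 2 cells must be {1,2}; 17 in 2 cells must be {8,9}.
Given what's placed, (3,2) must be 9 to fit the 17 across and 12 down.
(1,2) = 12 − 11 = 1 completes the 12 down.
(3,1) = 17 − 9 = 8 completes the 17 across.
(1,1) = 10 − 1 = 9 completes the 10 across.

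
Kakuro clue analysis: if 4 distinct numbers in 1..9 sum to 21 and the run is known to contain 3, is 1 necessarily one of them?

Counterexample: {2,3,7,9} sums to 21 under that restriction without using 1.

No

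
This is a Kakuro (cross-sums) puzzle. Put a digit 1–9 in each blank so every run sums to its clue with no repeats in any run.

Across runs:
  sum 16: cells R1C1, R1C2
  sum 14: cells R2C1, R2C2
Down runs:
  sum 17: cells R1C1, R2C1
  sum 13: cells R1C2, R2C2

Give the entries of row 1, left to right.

16 in 2 cells must be {7,9}; 17 in 2 cells must be {8,9}.
The 16 across and the 17 down share only 9, so R1C1 = 9.
R1C2 = 16 − 9 = 7 completes the 16 across.
R2C1 = 17 − 9 = 8 completes the 17 down.
R2C2 = 14 − 8 = 6 completes the 14 across.

9, 7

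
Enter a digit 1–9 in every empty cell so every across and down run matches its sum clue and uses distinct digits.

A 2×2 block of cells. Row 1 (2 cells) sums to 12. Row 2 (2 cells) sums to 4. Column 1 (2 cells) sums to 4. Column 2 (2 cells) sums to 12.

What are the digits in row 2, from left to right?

4 in 2 cells must be {1,3}.
The 12 across and the 4 down share only 3, so (1,1) = 3.
(1,2) = 12 − 3 = 9 completes the 12 across.
(2,1) = 4 − 3 = 1 completes the 4 down.
(2,2) = 4 − 1 = 3 completes the 4 across.

1 3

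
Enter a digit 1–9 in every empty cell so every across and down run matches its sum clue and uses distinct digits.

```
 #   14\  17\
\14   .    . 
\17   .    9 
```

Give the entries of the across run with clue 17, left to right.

17 in 2 cells must be {8,9}.
R1C2 = 17 − 9 = 8 completes the 17 down.
R2C1 = 17 − 9 = 8 completes the 17 across.
R1C1 = 14 − 8 = 6 completes the 14 across.

8, 9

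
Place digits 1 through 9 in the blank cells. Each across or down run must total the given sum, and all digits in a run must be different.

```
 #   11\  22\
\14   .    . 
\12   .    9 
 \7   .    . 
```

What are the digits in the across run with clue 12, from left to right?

R2C1 = 12 − 9 = 3 completes the 12 across.
R1C1 = 6: the only remaining digit allowed by both the 14 across and the 11 down.
R1C2 = 14 − 6 = 8 completes the 14 across.
R3C1 = 11 − 9 = 2 completes the 11 down.
R3C2 = 7 − 2 = 5 completes the 7 across.

3 9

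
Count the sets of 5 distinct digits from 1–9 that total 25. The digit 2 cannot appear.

6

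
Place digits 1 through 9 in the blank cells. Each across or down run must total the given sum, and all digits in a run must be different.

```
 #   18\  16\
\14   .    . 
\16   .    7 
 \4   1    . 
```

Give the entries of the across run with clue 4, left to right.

16 in 2 cells must be {7,9}; 4 in 2 cells must be {1,3}.
R2C1 = 16 − 7 = 9 completes the 16 across.
R3C2 = 4 − 1 = 3 completes the 4 across.
R1C1 = 18 − 10 = 8 completes the 18 down.
R1C2 = 14 − 8 = 6 completes the 14 across.

1 3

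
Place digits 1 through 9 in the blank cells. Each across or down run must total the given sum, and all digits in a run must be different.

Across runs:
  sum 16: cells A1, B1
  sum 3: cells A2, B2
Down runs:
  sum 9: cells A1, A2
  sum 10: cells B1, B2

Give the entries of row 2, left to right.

2 1

16 in 2 cells must be {7,9}; 3 in 2 cells must be {1,2}.
The 16 across and the 9 down share only 7, so A1 = 7.
B1 = 16 − 7 = 9 completes the 16 across.
A2 = 9 − 7 = 2 completes the 9 down.
B2 = 3 − 2 = 1 completes the 3 across.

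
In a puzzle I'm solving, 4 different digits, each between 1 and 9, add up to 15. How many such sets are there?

6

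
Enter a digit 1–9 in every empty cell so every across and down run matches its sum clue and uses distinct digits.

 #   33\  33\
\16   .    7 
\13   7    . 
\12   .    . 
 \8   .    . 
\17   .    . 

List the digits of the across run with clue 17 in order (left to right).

16 in 2 cells must be {7,9}; 17 in 2 cells must be {8,9}.
R1C1 = 16 − 7 = 9 completes the 16 across.
R2C2 = 13 − 7 = 6 completes the 13 across.
R4C2 = 3: the only remaining digit allowed by both the 8 across and the 33 down.
R5C1 = 8: the only remaining digit allowed by both the 17 across and the 33 down.
R5C2 = 17 − 8 = 9 completes the 17 across.

8, 9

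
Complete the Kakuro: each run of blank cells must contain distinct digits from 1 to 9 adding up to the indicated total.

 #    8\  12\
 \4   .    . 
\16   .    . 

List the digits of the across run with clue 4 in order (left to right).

1 3

4 in 2 cells must be {1,3}; 16 in 2 cells must be {7,9}.
The 4 across and the 12 down share only 3, so R1C2 = 3.
The 16 across and the 8 down share only 7, so R2C1 = 7.
R2C2 = 16 − 7 = 9 completes the 16 across.
R1C1 = 4 − 3 = 1 completes the 4 across.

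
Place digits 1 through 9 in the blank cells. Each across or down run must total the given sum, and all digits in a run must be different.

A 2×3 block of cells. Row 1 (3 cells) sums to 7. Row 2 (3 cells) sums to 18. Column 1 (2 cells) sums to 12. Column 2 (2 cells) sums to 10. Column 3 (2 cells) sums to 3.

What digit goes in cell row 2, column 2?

7 in 3 cells must be {1,2,4}; 3 in 2 cells must be {1,2}.
The 7 across and the 12 down share only 4, so (1,1) = 4.
(2,1) = 12 − 4 = 8 completes the 12 down.
Given what's placed, (2,3) must be 1 to fit the 18 across and 3 down.
(1,3) = 3 − 1 = 2 completes the 3 down.
(2,2) = 18 − 9 = 9 completes the 18 across.
(1,2) = 7 − 6 = 1 completes the 7 across.

9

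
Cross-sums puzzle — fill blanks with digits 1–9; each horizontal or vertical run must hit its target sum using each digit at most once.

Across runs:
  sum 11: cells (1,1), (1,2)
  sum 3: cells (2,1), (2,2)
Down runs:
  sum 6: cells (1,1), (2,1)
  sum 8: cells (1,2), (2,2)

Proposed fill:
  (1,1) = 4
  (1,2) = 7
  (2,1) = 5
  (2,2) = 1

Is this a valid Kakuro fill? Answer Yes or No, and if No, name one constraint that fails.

No — the down run (1,1)–(2,1) sums to 9, not 6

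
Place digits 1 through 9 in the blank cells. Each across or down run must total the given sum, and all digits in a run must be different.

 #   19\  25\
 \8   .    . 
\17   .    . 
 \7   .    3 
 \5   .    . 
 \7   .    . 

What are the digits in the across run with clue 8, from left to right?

1 7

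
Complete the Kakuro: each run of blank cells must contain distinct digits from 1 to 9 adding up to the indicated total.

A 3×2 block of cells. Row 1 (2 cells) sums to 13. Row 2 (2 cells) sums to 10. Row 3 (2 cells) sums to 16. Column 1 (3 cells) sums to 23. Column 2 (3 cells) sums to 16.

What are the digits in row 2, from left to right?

16 in 2 cells must be {7,9}; 23 in 3 cells must be {6,8,9}.
The 16 across and the 23 down share only 9, so (3,1) = 9.
(3,2) = 16 − 9 = 7 completes the 16 across.
Nothing is forced directly, so branch on (1,1), whose candidates are 6 or 8. If (1,1) = 6: then (1,2) would have to be in {7} for the 13 across but in {1,3,4,5,6,8} for the 16 down — contradiction. So (1,1) = 8.
(1,2) = 13 − 8 = 5 completes the 13 across.
(2,1) = 23 − 17 = 6 completes the 23 down.
(2,2) = 10 − 6 = 4 completes the 10 across.

6, 4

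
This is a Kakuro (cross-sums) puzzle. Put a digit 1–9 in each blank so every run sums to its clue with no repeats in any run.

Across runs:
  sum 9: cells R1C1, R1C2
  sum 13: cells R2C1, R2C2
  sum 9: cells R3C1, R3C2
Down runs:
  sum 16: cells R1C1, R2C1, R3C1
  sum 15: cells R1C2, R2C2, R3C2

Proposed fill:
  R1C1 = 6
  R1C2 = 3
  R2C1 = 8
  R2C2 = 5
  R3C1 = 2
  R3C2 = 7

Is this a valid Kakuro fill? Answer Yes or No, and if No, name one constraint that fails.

Yes

Across: 6+3=9; 8+5=13; 2+7=9. Down: 6+8+2=16; 3+5+7=15. No digit repeats within any run.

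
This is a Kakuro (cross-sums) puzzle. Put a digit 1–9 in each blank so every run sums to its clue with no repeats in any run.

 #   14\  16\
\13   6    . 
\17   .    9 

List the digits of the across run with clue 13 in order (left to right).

17 in 2 cells must be {8,9}; 16 in 2 cells must be {7,9}.
R1C2 = 13 − 6 = 7 completes the 13 across.
R2C1 = 17 − 9 = 8 completes the 17 across.

6 7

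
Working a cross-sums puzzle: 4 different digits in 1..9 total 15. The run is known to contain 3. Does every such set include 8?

Counterexample: {1,2,3,9} sums to 15 under that restriction without using 8.

No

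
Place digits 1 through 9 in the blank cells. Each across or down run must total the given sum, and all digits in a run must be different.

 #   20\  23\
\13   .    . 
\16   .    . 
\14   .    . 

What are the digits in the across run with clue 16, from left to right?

7 9

16 in 2 cells must be {7,9}; 23 in 3 cells must be {6,8,9}.
The 16 across and the 23 down share only 9, so R2C2 = 9.
R2C1 = 16 − 9 = 7 completes the 16 across.
Nothing is forced directly, so branch on R1C2, whose candidates are 6 or 8. If R1C2 = 6: then R1C1 would have to be in {7} for the 13 across but in {4,5,8,9} for the 20 down — contradiction. So R1C2 = 8.
R1C1 = 13 − 8 = 5 completes the 13 across.
R3C1 = 20 − 12 = 8 completes the 20 down.
R3C2 = 14 − 8 = 6 completes the 14 across.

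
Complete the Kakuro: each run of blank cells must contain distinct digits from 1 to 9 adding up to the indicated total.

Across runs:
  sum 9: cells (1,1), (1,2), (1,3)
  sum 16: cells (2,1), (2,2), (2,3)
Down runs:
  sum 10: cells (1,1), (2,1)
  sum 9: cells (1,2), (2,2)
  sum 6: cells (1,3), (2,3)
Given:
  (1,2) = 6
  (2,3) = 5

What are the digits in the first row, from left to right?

(1,3) = 6 − 5 = 1 completes the 6 down.
(2,2) = 9 − 6 = 3 completes the 9 down.
(1,1) = 9 − 7 = 2 completes the 9 across.
(2,1) = 16 − 8 = 8 completes the 16 across.

2 6 1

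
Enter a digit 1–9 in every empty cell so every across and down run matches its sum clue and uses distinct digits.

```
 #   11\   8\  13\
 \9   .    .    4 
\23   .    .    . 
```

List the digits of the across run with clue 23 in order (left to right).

8 6 9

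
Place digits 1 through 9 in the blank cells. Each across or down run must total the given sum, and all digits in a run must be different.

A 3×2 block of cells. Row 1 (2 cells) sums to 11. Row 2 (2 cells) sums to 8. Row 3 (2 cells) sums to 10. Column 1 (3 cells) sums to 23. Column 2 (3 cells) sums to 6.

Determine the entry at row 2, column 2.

2

23 in 3 cells must be {6,8,9}; 6 in 3 cells must be {1,2,3}.
The 8 across and the 23 down share only 6, so (2,1) = 6.
(2,2) = 8 − 6 = 2 completes the 8 across.
Given what's placed, (1,2) must be 3 to fit the 11 across and 6 down.
(3,2) = 6 − 5 = 1 completes the 6 down.
(1,1) = 11 − 3 = 8 completes the 11 across.
(3,1) = 10 − 1 = 9 completes the 10 across.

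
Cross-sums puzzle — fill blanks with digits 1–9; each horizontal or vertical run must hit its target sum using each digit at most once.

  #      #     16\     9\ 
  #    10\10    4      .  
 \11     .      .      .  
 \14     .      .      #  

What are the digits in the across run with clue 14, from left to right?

9 5

R1C3 = 10 − 4 = 6 completes the 10 across.
R2C3 = 9 − 6 = 3 completes the 9 down.
Given what's placed, R2C2 must be 7 to fit the 11 across and 16 down.
R3C2 = 16 − 11 = 5 completes the 16 down.
R2C1 = 11 − 10 = 1 completes the 11 across.
R3C1 = 14 − 5 = 9 completes the 14 across.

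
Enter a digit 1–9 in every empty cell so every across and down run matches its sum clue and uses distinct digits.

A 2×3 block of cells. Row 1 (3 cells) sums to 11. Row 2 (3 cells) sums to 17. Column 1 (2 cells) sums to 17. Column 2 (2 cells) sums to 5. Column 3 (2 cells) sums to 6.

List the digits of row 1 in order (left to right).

17 in 2 cells must be {8,9}.
The 11 across and the 17 down share only 8, so (1,1) = 8.
(2,1) = 17 − 8 = 9 completes the 17 down.
Nothing is forced directly, so branch on (1,2), whose candidates are 1 or 2. If (1,2) = 1: that forces (1,3) = 2, after which (2,2) would have to be in {1,2,3,5,6,7} for the 17 across but in {4} for the 5 down — contradiction. So (1,2) = 2.
(1,3) = 11 − 10 = 1 completes the 11 across.
(2,2) = 5 − 2 = 3 completes the 5 down.
(2,3) = 17 − 12 = 5 completes the 17 across.

8 2 1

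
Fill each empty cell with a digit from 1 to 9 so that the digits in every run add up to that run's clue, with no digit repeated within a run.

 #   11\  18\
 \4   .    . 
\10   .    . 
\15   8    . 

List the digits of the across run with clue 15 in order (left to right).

4 in 2 cells must be {1,3}.
Given what's placed, R1C1 must be 1 to fit the 4 across and 11 down.
R1C2 = 4 − 1 = 3 completes the 4 across.
R2C1 = 11 − 9 = 2 completes the 11 down.
R2C2 = 10 − 2 = 8 completes the 10 across.
R3C2 = 15 − 8 = 7 completes the 15 across.

8 7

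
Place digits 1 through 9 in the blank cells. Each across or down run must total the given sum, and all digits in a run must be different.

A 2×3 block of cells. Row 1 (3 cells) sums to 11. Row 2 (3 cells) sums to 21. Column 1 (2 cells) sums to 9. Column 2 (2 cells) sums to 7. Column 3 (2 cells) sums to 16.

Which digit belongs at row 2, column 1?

8

16 in 2 cells must be {7,9}.
The 11 across and the 16 down share only 7, so (1,3) = 7.
(2,3) = 16 − 7 = 9 completes the 16 down.
Nothing is forced directly, so branch on (2,2), whose candidates are 4 or 5. If (2,2) = 5: then (1,2) would have to be in {1,3} for the 11 across but in {2} for the 7 down — contradiction. So (2,2) = 4.
(1,2) = 7 − 4 = 3 completes the 7 down.
(2,1) = 21 − 13 = 8 completes the 21 across.
(1,1) = 11 − 10 = 1 completes the 11 across.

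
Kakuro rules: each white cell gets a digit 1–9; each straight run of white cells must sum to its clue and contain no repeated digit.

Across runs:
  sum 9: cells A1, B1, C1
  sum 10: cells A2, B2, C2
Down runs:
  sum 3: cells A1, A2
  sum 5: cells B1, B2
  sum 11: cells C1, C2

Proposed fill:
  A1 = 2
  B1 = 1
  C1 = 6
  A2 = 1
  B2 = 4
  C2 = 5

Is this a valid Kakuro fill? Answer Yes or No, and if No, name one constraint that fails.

Yes

Across: 2+1+6=9; 1+4+5=10. Down: 2+1=3; 1+4=5; 6+5=11. No digit repeats within any run.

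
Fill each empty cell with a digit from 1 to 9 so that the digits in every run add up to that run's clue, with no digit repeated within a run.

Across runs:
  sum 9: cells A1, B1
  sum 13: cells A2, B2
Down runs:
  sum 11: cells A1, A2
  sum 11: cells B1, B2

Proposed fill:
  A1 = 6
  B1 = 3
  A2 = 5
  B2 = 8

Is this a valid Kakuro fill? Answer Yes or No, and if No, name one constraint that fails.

Yes

Across: 6+3=9; 5+8=13. Down: 6+5=11; 3+8=11. No digit repeats within any run.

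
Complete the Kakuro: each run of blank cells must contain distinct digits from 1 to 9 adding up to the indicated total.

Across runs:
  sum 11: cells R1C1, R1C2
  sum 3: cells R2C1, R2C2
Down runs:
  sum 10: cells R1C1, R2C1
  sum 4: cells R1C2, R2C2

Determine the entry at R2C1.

3 in 2 cells must be {1,2}; 4 in 2 cells must be {1,3}.
The 11 across and the 4 down share only 3, so R1C2 = 3.
R2C2 = 4 − 3 = 1 completes the 4 down.
R1C1 = 11 − 3 = 8 completes the 11 across.
R2C1 = 3 − 1 = 2 completes the 3 across.

2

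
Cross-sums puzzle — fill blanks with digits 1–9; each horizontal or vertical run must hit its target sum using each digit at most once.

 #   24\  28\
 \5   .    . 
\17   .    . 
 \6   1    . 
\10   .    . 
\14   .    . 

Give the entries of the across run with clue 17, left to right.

17 in 2 cells must be {8,9}.
R3C2 = 6 − 1 = 5 completes the 6 across.
No cell is forced outright now. R1C1 can only be 2 or 3 or 4 (the digits allowed by both its 5 across and its 24 down). If R1C1 = 2: that forces R1C2 = 3, R2C2 = 9, after which R5C2 would have to be in {5,6,8,9} for the 14 across but in {4,7} for the 28 down — contradiction. If R1C1 = 4: that forces R1C2 = 1, R2C2 = 9, R5C2 = 6, R2C1 = 8, R4C2 = 7, after which R5C1 would have to be in {8} for the 14 across but in {2,5,6,9} for the 24 down — contradiction. So R1C1 = 3.
R1C2 = 5 − 3 = 2 completes the 5 across.
Nothing is forced directly, so branch on R2C1, whose candidates are 8 or 9. If R2C1 = 8: that forces R2C2 = 9, R4C1 = 7, after which R4C2 would have to be in {3} for the 10 across but in {4,8} for the 28 down — contradiction. So R2C1 = 9.
R2C2 = 17 − 9 = 8 completes the 17 across.

9 8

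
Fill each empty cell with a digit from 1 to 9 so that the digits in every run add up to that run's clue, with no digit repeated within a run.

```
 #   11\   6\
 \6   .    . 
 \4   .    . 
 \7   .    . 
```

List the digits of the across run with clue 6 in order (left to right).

4 in 2 cells must be {1,3}; 6 in 3 cells must be {1,2,3}.
Nothing is forced directly, so branch on R1C2, whose candidates are 1 or 2. If R1C2 = 1: that forces R1C1 = 5, after which R2C1 would have to be in {1,3} for the 4 across but in {2,4} for the 11 down — contradiction. So R1C2 = 2.
R1C1 = 6 − 2 = 4 completes the 6 across.
Given what's placed, R2C1 must be 1 to fit the 4 across and 11 down.
R2C2 = 4 − 1 = 3 completes the 4 across.
R3C1 = 11 − 5 = 6 completes the 11 down.
R3C2 = 7 − 6 = 1 completes the 7 across.

4, 2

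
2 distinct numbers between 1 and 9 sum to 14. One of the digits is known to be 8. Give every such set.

{6,8}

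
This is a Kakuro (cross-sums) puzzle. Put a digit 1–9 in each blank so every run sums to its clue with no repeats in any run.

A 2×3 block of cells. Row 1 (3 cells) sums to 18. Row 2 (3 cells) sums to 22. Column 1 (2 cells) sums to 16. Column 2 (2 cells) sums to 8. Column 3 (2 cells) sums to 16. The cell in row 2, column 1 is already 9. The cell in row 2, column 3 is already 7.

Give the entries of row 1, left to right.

7 2 9

16 in 2 cells must be {7,9}.
(1,1) = 16 − 9 = 7 completes the 16 down.
(1,3) = 16 − 7 = 9 completes the 16 down.
(2,2) = 22 − 16 = 6 completes the 22 across.
(1,2) = 18 − 16 = 2 completes the 18 across.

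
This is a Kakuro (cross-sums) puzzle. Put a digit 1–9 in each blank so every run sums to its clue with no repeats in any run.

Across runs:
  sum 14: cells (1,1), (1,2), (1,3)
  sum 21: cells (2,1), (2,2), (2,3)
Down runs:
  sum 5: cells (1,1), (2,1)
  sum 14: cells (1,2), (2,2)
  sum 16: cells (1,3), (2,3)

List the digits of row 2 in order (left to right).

4, 8, 9

16 in 2 cells must be {7,9}.
The 21 across and the 5 down share only 4, so (2,1) = 4.
Given what's placed, (2,3) must be 9 to fit the 21 across and 16 down.
(1,1) = 5 − 4 = 1 completes the 5 down.
(1,3) = 16 − 9 = 7 completes the 16 down.
(2,2) = 21 − 13 = 8 completes the 21 across.
(1,2) = 14 − 8 = 6 completes the 14 across.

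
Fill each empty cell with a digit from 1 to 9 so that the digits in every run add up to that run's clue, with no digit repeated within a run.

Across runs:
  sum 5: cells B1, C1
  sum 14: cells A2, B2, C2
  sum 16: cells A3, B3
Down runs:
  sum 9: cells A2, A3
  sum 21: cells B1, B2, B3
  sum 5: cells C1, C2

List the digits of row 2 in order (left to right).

16 in 2 cells must be {7,9}.
The 5 across and the 21 down share only 4, so B1 = 4.
C1 = 5 − 4 = 1 completes the 5 across.
C2 = 5 − 1 = 4 completes the 5 down.
Intersecting the 16 across with the 9 down forces A3 = 7.
B3 = 16 − 7 = 9 completes the 16 across.
A2 = 9 − 7 = 2 completes the 9 down.
B2 = 14 − 6 = 8 completes the 14 across.

2, 8, 4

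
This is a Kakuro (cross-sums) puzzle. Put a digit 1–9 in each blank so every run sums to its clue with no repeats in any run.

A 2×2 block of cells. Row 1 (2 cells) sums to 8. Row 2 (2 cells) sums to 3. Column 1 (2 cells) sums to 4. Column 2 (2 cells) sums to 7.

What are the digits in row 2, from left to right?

3 in 2 cells must be {1,2}; 4 in 2 cells must be {1,3}.
The 3 across and the 4 down share only 1, so (2,1) = 1.
(2,2) = 3 − 1 = 2 completes the 3 across.
(1,1) = 4 − 1 = 3 completes the 4 down.
(1,2) = 8 − 3 = 5 completes the 8 across.

1 2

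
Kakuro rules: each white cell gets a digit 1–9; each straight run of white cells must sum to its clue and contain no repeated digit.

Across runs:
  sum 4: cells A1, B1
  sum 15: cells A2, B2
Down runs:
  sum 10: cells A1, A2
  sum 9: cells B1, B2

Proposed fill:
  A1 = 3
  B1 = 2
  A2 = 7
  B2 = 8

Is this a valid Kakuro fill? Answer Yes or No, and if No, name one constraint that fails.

No — the across run A1–B1 sums to 5, not 4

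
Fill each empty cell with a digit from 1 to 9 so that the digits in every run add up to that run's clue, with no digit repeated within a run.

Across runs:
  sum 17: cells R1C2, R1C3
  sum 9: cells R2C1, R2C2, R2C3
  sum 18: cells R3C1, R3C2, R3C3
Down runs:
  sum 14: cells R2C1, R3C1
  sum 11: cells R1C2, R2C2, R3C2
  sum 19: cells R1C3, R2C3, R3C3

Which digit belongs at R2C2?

1

17 in 2 cells must be {8,9}.
Only 8 fits R1C2 under both its across sum 17 and down sum 11.
R1C3 = 17 − 8 = 9 completes the 17 across.
Nothing is forced directly, so branch on R2C2, whose candidates are 1 or 2. If R2C2 = 2: that forces R2C1 = 6, after which R2C3 would have to be in {1} for the 9 across but in {2,3,4,6,7,8} for the 19 down — contradiction. So R2C2 = 1.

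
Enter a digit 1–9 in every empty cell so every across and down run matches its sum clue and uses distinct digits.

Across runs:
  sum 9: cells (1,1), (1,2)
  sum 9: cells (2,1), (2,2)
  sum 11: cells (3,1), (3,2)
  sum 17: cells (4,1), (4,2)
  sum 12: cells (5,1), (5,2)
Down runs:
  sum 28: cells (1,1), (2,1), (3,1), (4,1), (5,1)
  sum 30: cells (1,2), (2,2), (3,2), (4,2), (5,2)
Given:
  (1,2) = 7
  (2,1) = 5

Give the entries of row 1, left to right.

17 in 2 cells must be {8,9}.
(1,1) = 9 − 7 = 2 completes the 9 across.

2, 7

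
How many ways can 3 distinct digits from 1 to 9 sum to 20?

4

3 distinct digits from 1–9 sum between 6 and 24.
Enumerating: {3,8,9}, {4,7,9}, {5,6,9}, {5,7,8}.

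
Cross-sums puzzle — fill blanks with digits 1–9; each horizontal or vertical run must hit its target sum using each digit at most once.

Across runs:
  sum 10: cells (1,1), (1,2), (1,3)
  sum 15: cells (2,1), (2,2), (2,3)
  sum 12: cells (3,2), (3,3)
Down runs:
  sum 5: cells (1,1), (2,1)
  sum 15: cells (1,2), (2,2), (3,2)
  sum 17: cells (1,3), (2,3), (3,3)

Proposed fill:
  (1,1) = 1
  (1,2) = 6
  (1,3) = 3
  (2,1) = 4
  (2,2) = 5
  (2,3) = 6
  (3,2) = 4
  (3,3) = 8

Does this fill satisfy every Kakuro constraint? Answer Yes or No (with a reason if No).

Across: 1+6+3=10; 4+5+6=15; 4+8=12. Down: 1+4=5; 6+5+4=15; 3+6+8=17. No digit repeats within any run.

Yes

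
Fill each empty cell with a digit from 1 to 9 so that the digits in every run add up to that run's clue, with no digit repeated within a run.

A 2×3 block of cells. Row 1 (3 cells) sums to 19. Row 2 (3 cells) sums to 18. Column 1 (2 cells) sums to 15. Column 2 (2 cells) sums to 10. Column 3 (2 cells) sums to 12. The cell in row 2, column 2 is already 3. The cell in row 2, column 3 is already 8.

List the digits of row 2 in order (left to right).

(1,2) = 10 − 3 = 7 completes the 10 down.
(1,3) = 12 − 8 = 4 completes the 12 down.
(2,1) = 18 − 11 = 7 completes the 18 across.
(1,1) = 19 − 11 = 8 completes the 19 across.

7 3 8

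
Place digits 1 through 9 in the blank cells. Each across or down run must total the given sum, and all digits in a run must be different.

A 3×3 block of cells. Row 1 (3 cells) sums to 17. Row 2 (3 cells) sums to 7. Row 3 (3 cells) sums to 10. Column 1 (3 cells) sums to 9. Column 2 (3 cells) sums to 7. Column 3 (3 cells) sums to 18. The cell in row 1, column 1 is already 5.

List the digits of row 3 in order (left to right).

7 in 3 cells must be {1,2,4}.
Given what's placed, (1,2) must be 4 to fit the 17 across and 7 down.
(1,3) = 17 − 9 = 8 completes the 17 across.
Given what's placed, (2,1) must be 1 to fit the 7 across and 9 down.
Given what's placed, (2,2) must be 2 to fit the 7 across and 7 down.
(2,3) = 7 − 3 = 4 completes the 7 across.
(3,1) = 9 − 6 = 3 completes the 9 down.
(3,2) = 7 − 6 = 1 completes the 7 down.
(3,3) = 10 − 4 = 6 completes the 10 across.

3 1 6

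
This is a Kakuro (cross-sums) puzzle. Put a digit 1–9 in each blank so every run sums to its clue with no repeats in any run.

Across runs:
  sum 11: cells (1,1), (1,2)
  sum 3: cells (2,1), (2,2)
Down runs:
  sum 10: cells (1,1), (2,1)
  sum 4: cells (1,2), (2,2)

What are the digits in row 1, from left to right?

8 3

3 in 2 cells must be {1,2}; 4 in 2 cells must be {1,3}.
The 11 across and the 4 down share only 3, so (1,2) = 3.
(2,2) = 4 − 3 = 1 completes the 4 down.
(1,1) = 11 − 3 = 8 completes the 11 across.
(2,1) = 3 − 1 = 2 completes the 3 across.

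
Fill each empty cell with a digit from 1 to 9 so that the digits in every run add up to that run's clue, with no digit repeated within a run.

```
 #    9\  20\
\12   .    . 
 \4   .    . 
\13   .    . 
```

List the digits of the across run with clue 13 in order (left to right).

5, 8

4 in 2 cells must be {1,3}.
The 4 across and the 20 down share only 3, so R2C2 = 3.
R2C1 = 4 − 3 = 1 completes the 4 across.
Nothing is forced directly, so branch on R1C1, whose candidates are 3 or 5. If R1C1 = 5: then R1C2 would have to be in {7} for the 12 across but in {8,9} for the 20 down — contradiction. So R1C1 = 3.
R1C2 = 12 − 3 = 9 completes the 12 across.
R3C1 = 9 − 4 = 5 completes the 9 down.
R3C2 = 13 − 5 = 8 completes the 13 across.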